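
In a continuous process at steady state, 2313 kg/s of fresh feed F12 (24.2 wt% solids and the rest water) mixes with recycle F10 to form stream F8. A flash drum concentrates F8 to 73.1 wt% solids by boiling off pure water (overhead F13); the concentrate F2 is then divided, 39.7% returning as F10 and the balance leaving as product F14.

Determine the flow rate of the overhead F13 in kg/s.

1547 kg/s

Overall solids balance (none leaves overhead): solids in fresh feed = solids in product, i.e. 2313×0.242 = (1−0.397)·F2·0.731.
F2 = 559.75/(0.731×0.603) = 1269.9 kg/s.
Recycle F10 = 0.397×1269.9 = 504.13 kg/s.
Combined feed F8 = 2313 + 504.13 = 2817.1 kg/s.
Overhead F13 = F8 − F2 = 2817.1 − 1269.9 = 1547.3 kg/s.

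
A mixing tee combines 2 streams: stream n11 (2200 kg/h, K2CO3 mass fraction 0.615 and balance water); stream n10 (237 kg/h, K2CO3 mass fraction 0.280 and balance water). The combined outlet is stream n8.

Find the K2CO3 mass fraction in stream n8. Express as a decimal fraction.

Total flow out = 2200 + 237 = 2437 kg/h.
K2CO3 in = 2200×0.615 + 237×0.280 = 1419.4 kg/h.
K2CO3 mass fraction in n8 = 1419.4/2437 = 0.582.

0.582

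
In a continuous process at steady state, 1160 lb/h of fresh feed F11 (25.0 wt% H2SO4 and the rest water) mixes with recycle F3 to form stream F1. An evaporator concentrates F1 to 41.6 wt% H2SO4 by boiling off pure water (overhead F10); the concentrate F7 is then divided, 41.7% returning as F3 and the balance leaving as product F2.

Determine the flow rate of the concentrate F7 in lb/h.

1196 lb/h

Overall H2SO4 balance (none leaves overhead): H2SO4 in fresh feed = H2SO4 in product, i.e. 1160×0.250 = (1−0.417)·F7·0.416.
F7 = 290/(0.416×0.583) = 1195.7 lb/h.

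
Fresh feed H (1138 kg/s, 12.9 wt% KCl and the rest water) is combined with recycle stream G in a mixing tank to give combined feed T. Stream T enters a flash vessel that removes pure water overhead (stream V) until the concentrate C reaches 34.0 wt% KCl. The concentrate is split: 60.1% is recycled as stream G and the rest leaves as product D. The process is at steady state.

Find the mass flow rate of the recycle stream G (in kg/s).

Overall KCl balance (none leaves overhead): KCl in fresh feed = KCl in product, i.e. 1138×0.129 = (1−0.601)·C·0.340.
C = 146.8/(0.340×0.399) = 1082.1 kg/s.
Recycle G = 0.601×1082.1 = 650.36 kg/s.

650.4 kg/s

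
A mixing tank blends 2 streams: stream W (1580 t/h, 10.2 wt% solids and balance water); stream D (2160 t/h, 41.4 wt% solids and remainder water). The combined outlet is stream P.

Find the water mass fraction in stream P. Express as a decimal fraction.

Total flow out = 1580 + 2160 = 3740 t/h.
water in = 1580×0.898 + 2160×0.586 = 2684.6 t/h.
water mass fraction in P = 2684.6/3740 = 0.7178.

0.7178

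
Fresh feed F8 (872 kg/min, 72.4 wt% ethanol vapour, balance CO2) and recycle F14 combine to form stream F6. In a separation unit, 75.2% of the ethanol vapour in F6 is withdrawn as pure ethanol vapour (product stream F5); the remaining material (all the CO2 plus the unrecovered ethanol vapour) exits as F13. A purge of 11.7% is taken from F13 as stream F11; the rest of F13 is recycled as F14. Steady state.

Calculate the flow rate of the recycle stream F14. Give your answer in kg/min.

CO2 enters only via F8 and leaves only via the purge: 872×0.276 = 0.117×(CO2 in F13), and the separation unit passes all CO2, so CO2 in F6 = CO2 in F13 = 2057 kg/min.
ethanol vapour in F6: m_A = 872×0.724 + (1−0.117)·(1−0.752)·m_A, so m_A = 631.33/0.7810 = 808.34 kg/min.
F13 = (1−0.752)×808.34 + 2057 = 2257.5 kg/min.
Recycle F14 = (1−0.117)×2257.5 = 1993.4 kg/min.

1993 kg/min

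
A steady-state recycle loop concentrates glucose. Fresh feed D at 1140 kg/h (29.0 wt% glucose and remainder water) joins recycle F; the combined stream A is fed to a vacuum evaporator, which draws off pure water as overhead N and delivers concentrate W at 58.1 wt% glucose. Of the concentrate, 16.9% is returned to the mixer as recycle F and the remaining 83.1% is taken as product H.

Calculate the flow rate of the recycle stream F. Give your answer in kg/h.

115.7 kg/h

Overall glucose balance (none leaves overhead): glucose in fresh feed = glucose in product, i.e. 1140×0.290 = (1−0.169)·W·0.581.
W = 330.6/(0.581×0.831) = 684.74 kg/h.
Recycle F = 0.169×684.74 = 115.72 kg/h.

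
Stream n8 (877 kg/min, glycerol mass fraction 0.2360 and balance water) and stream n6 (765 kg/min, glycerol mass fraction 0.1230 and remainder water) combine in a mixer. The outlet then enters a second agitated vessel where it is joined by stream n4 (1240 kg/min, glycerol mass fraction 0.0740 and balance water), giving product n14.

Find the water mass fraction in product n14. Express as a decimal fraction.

0.8637

Overall, product flow = 2882 kg/min.
water in = 877×0.764 + 765×0.877 + 1240×0.926 = 2489.2 kg/min.
water fraction in n14 = 0.8637.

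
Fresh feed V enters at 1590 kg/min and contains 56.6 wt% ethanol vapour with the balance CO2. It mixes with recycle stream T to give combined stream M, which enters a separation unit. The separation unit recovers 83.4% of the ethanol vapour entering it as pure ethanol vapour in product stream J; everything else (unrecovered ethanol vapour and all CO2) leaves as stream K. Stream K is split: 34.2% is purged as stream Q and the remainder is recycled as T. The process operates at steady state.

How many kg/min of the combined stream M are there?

3028 kg/min

CO2 enters only via V and leaves only via the purge: 1590×0.434 = 0.342×(CO2 in K), and the separation unit passes all CO2, so CO2 in M = CO2 in K = 2017.7 kg/min.
ethanol vapour in M: m_A = 1590×0.566 + (1−0.342)·(1−0.834)·m_A, so m_A = 899.94/0.8908 = 1010.3 kg/min.
M = 1010.3 + 2017.7 = 3028 kg/min.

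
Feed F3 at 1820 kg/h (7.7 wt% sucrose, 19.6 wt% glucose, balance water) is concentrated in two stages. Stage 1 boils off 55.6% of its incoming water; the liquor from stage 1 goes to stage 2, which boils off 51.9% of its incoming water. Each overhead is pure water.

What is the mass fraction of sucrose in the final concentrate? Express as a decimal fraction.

water in feed = 1820×0.727 = 1323.1 kg/h.
After stage 1: water left = (1−0.556)×1323.1 = 587.47; stream total = 1084.3 kg/h.
After stage 2: water left = (1−0.519)×587.47 = 282.58; final concentrate = 779.44 kg/h.
sucrose fraction = 140.14/779.44 = 0.180.

0.180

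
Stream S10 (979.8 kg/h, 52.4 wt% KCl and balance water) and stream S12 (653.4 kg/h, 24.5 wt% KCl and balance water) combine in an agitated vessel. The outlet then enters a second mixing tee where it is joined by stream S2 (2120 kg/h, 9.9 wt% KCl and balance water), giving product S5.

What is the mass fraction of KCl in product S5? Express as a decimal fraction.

0.2354

Overall, product flow = 3753.2 kg/h.
KCl in = 979.8×0.524 + 653.4×0.245 + 2120×0.099 = 883.38 kg/h.
KCl fraction in S5 = 0.2354.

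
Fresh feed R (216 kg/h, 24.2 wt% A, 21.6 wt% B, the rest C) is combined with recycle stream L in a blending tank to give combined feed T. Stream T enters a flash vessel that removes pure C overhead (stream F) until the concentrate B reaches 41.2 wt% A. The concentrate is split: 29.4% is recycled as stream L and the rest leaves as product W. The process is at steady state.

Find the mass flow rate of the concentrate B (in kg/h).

179.7 kg/h

Overall A balance (none leaves overhead): A in fresh feed = A in product, i.e. 216×0.242 = (1−0.294)·B·0.412.
B = 52.272/(0.412×0.706) = 179.71 kg/h.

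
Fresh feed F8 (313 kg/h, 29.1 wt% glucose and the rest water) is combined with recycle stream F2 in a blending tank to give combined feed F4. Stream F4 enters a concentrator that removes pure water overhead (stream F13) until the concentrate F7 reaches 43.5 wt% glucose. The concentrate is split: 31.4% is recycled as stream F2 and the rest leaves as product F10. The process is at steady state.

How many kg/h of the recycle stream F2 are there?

Overall glucose balance (none leaves overhead): glucose in fresh feed = glucose in product, i.e. 313×0.291 = (1−0.314)·F7·0.435.
F7 = 91.083/(0.435×0.686) = 305.23 kg/h.
Recycle F2 = 0.314×305.23 = 95.841 kg/h.

95.84 kg/h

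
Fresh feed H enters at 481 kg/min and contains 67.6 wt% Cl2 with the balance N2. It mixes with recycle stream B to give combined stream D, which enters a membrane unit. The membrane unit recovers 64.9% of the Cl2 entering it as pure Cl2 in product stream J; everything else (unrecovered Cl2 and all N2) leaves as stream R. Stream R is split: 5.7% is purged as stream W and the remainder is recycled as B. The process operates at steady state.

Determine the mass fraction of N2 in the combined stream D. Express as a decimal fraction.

N2 enters only via H and leaves only via the purge: 481×0.324 = 0.057×(N2 in R), and the membrane unit passes all N2, so N2 in D = N2 in R = 2734.1 kg/min.
Cl2 in D: m_A = 481×0.676 + (1−0.057)·(1−0.649)·m_A, so m_A = 325.16/0.6690 = 486.03 kg/min.
D = 486.03 + 2734.1 = 3220.1 kg/min.
N2 fraction in D = 2734.1/3220.1 = 0.8491.

0.8491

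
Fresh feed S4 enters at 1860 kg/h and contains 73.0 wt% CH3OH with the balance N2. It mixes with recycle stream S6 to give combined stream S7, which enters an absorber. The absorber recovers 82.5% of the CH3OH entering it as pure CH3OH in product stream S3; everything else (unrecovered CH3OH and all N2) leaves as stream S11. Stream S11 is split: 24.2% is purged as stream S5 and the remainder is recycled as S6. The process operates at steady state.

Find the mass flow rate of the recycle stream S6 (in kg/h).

1781 kg/h

N2 enters only via S4 and leaves only via the purge: 1860×0.270 = 0.242×(N2 in S11), and the absorber passes all N2, so N2 in S7 = N2 in S11 = 2075.2 kg/h.
CH3OH in S7: m_A = 1860×0.730 + (1−0.242)·(1−0.825)·m_A, so m_A = 1357.8/0.8673 = 1565.5 kg/h.
S11 = (1−0.825)×1565.5 + 2075.2 = 2349.2 kg/h.
Recycle S6 = (1−0.242)×2349.2 = 1780.7 kg/h.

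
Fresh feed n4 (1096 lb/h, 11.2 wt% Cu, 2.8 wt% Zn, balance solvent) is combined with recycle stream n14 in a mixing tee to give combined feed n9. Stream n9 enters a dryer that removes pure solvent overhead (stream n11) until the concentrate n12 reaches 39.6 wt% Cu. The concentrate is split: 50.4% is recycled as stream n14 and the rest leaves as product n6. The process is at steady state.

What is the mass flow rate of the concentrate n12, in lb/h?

Overall Cu balance (none leaves overhead): Cu in fresh feed = Cu in product, i.e. 1096×0.112 = (1−0.504)·n12·0.396.
n12 = 122.75/(0.396×0.496) = 624.96 lb/h.

625 lb/h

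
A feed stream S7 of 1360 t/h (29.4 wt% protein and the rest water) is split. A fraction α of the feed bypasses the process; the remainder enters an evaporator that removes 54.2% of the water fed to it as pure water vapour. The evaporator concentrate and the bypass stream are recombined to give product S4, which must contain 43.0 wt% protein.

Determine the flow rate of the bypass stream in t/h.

235.9 t/h

All 1360×0.294 = 399.84 t/h of protein reaches S4, so S4 = 399.84/0.430 = 929.86 t/h and vapour = 430.14 t/h.
The evaporator receives (1−α)·1360 of feed at 0.706 water and removes 0.542 of that water:
0.542×0.706×(1−α)×1360 = 430.14
(1−α) = 430.14/520.41 = 0.8265;  α = 0.1735.
Bypass flow = 0.1735×1360 = 235.9 t/h.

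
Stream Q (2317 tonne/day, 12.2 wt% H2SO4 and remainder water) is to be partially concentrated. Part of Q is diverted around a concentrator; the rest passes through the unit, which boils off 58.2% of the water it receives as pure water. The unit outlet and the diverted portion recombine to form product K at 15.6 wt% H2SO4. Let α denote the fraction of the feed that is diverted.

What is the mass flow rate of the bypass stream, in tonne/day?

All 2317×0.122 = 282.67 tonne/day of H2SO4 reaches K, so K = 282.67/0.156 = 1812 tonne/day and vapour = 504.99 tonne/day.
The evaporator receives (1−α)·2317 of feed at 0.878 water and removes 0.582 of that water:
0.582×0.878×(1−α)×2317 = 504.99
(1−α) = 504.99/1184 = 0.4265;  α = 0.5735.
Bypass flow = 0.5735×2317 = 1328.8 tonne/day.

1329 tonne/day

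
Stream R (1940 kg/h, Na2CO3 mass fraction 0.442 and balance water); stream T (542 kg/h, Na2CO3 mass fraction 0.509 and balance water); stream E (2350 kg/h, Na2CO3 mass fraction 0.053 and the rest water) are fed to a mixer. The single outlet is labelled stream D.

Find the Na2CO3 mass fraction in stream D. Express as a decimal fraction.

Total flow out = 1940 + 542 + 2350 = 4832 kg/h.
Na2CO3 in = 1940×0.442 + 542×0.509 + 2350×0.053 = 1257.9 kg/h.
Na2CO3 mass fraction in D = 1257.9/4832 = 0.260.

0.260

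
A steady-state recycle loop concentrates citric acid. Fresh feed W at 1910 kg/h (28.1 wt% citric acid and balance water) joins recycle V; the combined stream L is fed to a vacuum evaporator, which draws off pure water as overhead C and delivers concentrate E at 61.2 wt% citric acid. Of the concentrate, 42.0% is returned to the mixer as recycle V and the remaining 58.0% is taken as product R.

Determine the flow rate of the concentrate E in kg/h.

Overall citric acid balance (none leaves overhead): citric acid in fresh feed = citric acid in product, i.e. 1910×0.281 = (1−0.420)·E·0.612.
E = 536.71/(0.612×0.580) = 1512 kg/h.

1512 kg/h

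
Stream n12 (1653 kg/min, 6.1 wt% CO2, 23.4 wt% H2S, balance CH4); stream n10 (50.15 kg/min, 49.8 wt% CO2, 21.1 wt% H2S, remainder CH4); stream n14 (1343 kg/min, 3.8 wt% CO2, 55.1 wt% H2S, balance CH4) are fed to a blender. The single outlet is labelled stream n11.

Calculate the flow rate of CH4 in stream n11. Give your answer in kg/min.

1732 kg/min

CH4 out = CH4 in = 1653×0.705 + 50.15×0.291 + 1343×0.411 = 1731.9 kg/min.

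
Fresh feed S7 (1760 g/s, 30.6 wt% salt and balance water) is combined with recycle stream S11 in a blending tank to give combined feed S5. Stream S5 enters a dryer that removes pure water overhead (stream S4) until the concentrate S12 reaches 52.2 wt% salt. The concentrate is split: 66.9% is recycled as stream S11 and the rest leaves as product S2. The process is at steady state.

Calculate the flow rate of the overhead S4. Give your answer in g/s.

728.3 g/s

Overall salt balance (none leaves overhead): salt in fresh feed = salt in product, i.e. 1760×0.306 = (1−0.669)·S12·0.522.
S12 = 538.56/(0.522×0.331) = 3117 g/s.
Recycle S11 = 0.669×3117 = 2085.3 g/s.
Combined feed S5 = 1760 + 2085.3 = 3845.3 g/s.
Overhead S4 = S5 − S12 = 3845.3 − 3117 = 728.28 g/s.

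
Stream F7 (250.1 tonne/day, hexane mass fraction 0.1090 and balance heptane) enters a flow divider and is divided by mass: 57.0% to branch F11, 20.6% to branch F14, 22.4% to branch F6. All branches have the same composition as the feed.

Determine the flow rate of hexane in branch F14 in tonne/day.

Branch F14 total = 0.206×250.1 = 51.521 tonne/day.
hexane in F14 = 0.109×51.521 = 5.6157 tonne/day.

5.616 tonne/day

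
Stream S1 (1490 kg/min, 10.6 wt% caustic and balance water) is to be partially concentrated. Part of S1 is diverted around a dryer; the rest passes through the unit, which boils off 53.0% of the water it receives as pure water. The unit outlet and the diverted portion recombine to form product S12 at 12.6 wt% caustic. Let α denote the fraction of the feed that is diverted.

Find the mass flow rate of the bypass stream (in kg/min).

All 1490×0.106 = 157.94 kg/min of caustic reaches S12, so S12 = 157.94/0.126 = 1253.5 kg/min and vapour = 236.51 kg/min.
The evaporator receives (1−α)·1490 of feed at 0.894 water and removes 0.530 of that water:
0.530×0.894×(1−α)×1490 = 236.51
(1−α) = 236.51/705.99 = 0.3350;  α = 0.6650.
Bypass flow = 0.6650×1490 = 990.85 kg/min.

990.8 kg/min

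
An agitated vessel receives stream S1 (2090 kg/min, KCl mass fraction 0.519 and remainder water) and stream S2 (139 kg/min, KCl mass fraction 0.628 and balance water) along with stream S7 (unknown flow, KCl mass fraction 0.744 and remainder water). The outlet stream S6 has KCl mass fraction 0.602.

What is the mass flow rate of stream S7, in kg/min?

1196 kg/min

Let S7 be the unknown flow. Total out = 2229 + S7.
KCl balance: 1172 + 0.744·S7 = 0.602·(2229 + S7)
(0.744 − 0.602)·S7 = 0.602×2229 − 1172 = 169.86
S7 = 169.86 / 0.142 = 1196.2 kg/min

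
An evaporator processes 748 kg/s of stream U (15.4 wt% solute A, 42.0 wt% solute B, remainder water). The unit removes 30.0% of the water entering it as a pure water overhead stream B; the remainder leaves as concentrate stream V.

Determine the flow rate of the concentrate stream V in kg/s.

652.4 kg/s

water entering = 748×0.426 = 318.65 kg/s; overhead removed = 0.300×318.65 = 95.594 kg/s.
Concentrate = 748 − 95.594 = 652.41 kg/s.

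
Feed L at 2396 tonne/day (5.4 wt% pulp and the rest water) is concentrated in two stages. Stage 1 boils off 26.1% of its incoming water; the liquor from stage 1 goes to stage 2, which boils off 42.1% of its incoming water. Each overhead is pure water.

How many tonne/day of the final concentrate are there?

water in feed = 2396×0.946 = 2266.6 tonne/day.
After stage 1: water left = (1−0.261)×2266.6 = 1675; stream total = 1804.4 tonne/day.
After stage 2: water left = (1−0.421)×1675 = 969.84; final concentrate = 1099.2 tonne/day.

1099 tonne/day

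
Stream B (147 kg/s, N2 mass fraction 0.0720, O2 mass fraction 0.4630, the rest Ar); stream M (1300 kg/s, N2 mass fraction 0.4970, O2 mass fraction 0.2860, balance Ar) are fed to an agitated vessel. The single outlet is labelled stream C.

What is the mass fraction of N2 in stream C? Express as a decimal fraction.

Total flow out = 147 + 1300 = 1447 kg/s.
N2 in = 147×0.072 + 1300×0.497 = 656.68 kg/s.
N2 mass fraction in C = 656.68/1447 = 0.4538.

0.4538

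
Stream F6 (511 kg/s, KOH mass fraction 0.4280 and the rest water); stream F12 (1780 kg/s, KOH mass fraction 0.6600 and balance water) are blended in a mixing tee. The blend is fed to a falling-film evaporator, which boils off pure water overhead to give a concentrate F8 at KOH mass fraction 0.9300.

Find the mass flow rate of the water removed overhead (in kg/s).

792.6 kg/s

KOH entering = 511×0.428 + 1780×0.660 = 1393.5 kg/s.
All KOH reports to F8, so F8 = 1393.5/0.930 = 1498.4 kg/s.
Total feed = 2291 kg/s; overhead = 2291 − 1498.4 = 792.6 kg/s.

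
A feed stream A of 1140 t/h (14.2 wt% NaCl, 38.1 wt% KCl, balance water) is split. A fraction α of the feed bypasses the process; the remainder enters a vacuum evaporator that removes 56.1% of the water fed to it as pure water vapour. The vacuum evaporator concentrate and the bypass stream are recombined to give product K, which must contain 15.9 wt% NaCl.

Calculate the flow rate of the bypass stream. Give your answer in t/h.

All 1140×0.142 = 161.88 t/h of NaCl reaches K, so K = 161.88/0.159 = 1018.1 t/h and vapour = 121.89 t/h.
The evaporator receives (1−α)·1140 of feed at 0.477 water and removes 0.561 of that water:
0.561×0.477×(1−α)×1140 = 121.89
(1−α) = 121.89/305.06 = 0.3995;  α = 0.6005.
Bypass flow = 0.6005×1140 = 684.51 t/h.

684.5 t/h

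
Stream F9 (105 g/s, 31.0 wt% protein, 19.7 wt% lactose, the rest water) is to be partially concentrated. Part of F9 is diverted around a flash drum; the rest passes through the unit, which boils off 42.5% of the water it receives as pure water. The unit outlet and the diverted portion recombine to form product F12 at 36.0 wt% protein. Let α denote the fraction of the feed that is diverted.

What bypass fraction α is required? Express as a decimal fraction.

All 105×0.310 = 32.55 g/s of protein reaches F12, so F12 = 32.55/0.360 = 90.417 g/s and vapour = 14.583 g/s.
The evaporator receives (1−α)·105 of feed at 0.493 water and removes 0.425 of that water:
0.425×0.493×(1−α)×105 = 14.583
(1−α) = 14.583/22 = 0.6629;  α = 0.3371.

0.337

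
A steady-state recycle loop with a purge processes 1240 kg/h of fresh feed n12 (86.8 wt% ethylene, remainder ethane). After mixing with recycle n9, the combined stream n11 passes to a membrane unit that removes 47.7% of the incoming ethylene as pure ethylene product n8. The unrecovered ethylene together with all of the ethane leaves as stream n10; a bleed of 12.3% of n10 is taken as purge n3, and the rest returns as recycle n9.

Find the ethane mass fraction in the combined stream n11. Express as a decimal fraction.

ethane enters only via n12 and leaves only via the purge: 1240×0.132 = 0.123×(ethane in n10), and the membrane unit passes all ethane, so ethane in n11 = ethane in n10 = 1330.7 kg/h.
ethylene in n11: m_A = 1240×0.868 + (1−0.123)·(1−0.477)·m_A, so m_A = 1076.3/0.5413 = 1988.3 kg/h.
n11 = 1988.3 + 1330.7 = 3319 kg/h.
ethane fraction in n11 = 1330.7/3319 = 0.4009.

0.4009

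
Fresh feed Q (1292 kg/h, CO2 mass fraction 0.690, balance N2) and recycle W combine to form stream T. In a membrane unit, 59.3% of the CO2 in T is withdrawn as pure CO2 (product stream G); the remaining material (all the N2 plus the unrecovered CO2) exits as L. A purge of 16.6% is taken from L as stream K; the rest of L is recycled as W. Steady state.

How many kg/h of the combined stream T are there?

3762 kg/h

N2 enters only via Q and leaves only via the purge: 1292×0.310 = 0.166×(N2 in L), and the membrane unit passes all N2, so N2 in T = N2 in L = 2412.8 kg/h.
CO2 in T: m_A = 1292×0.690 + (1−0.166)·(1−0.593)·m_A, so m_A = 891.48/0.6606 = 1349.6 kg/h.
T = 1349.6 + 2412.8 = 3762.3 kg/h.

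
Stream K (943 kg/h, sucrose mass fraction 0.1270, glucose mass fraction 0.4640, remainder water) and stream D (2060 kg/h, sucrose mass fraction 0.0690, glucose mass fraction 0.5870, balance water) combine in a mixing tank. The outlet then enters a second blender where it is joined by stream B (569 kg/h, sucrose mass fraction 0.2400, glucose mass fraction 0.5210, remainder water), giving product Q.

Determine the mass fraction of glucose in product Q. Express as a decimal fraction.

Overall, product flow = 3572 kg/h.
glucose in = 943×0.464 + 2060×0.587 + 569×0.521 = 1943.2 kg/h.
glucose fraction in Q = 0.5440.

0.5440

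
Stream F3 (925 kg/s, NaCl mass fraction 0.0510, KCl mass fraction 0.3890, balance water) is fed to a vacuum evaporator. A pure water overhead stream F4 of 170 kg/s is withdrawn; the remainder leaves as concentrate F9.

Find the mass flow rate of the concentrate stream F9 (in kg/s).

Concentrate = 925 − 170 = 755 kg/s.

755 kg/s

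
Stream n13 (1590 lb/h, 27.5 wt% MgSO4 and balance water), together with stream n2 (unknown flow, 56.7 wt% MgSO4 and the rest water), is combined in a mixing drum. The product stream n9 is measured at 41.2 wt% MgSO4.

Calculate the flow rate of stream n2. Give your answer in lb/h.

Let n2 be the unknown flow. Total out = 1590 + n2.
MgSO4 balance: 437.25 + 0.567·n2 = 0.412·(1590 + n2)
(0.567 − 0.412)·n2 = 0.412×1590 − 437.25 = 217.83
n2 = 217.83 / 0.155 = 1405.4 lb/h

1405 lb/h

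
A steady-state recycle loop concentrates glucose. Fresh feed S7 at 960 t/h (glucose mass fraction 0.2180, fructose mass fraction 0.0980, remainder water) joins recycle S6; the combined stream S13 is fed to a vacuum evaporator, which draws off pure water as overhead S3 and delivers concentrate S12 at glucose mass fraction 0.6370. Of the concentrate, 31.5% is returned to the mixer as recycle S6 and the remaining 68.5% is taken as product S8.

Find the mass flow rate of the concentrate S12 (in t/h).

Overall glucose balance (none leaves overhead): glucose in fresh feed = glucose in product, i.e. 960×0.218 = (1−0.315)·S12·0.637.
S12 = 209.28/(0.637×0.685) = 479.62 t/h.

479.6 t/h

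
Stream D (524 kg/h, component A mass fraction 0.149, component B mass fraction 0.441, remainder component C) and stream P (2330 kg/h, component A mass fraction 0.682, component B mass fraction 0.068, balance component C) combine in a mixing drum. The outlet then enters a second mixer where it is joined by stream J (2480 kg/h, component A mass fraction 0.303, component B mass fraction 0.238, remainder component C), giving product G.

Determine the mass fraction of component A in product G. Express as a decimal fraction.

Overall, product flow = 5334 kg/h.
component A in = 524×0.149 + 2330×0.682 + 2480×0.303 = 2418.6 kg/h.
component A fraction in G = 0.453.

0.453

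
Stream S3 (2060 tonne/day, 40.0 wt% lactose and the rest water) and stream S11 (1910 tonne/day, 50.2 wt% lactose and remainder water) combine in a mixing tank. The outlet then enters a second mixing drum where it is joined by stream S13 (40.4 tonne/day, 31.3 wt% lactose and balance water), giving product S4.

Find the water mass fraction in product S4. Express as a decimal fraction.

0.552

Overall, product flow = 4010.4 tonne/day.
water in = 2060×0.600 + 1910×0.498 + 40.4×0.687 = 2214.9 tonne/day.
water fraction in S4 = 0.552.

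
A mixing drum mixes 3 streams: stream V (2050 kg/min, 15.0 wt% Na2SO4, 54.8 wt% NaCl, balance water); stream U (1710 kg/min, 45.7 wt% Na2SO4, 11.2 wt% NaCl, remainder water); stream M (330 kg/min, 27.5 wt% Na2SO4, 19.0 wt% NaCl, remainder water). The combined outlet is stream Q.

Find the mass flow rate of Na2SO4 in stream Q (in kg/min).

1180 kg/min

Na2SO4 out = Na2SO4 in = 2050×0.150 + 1710×0.457 + 330×0.275 = 1179.7 kg/min.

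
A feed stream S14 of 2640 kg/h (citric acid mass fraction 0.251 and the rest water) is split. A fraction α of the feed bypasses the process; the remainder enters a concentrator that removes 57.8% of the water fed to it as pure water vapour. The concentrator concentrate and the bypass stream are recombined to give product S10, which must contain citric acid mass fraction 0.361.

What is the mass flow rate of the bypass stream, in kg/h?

All 2640×0.251 = 662.64 kg/h of citric acid reaches S10, so S10 = 662.64/0.361 = 1835.6 kg/h and vapour = 804.43 kg/h.
The evaporator receives (1−α)·2640 of feed at 0.749 water and removes 0.578 of that water:
0.578×0.749×(1−α)×2640 = 804.43
(1−α) = 804.43/1142.9 = 0.7038;  α = 0.2962.
Bypass flow = 0.2962×2640 = 781.85 kg/h.

781.9 kg/h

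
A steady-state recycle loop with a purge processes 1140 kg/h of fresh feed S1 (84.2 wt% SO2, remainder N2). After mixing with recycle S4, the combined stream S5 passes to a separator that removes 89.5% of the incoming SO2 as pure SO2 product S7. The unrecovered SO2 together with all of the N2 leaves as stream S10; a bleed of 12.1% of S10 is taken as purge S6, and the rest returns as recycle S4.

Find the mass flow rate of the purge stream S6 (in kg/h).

193.6 kg/h

N2 enters only via S1 and leaves only via the purge: 1140×0.158 = 0.121×(N2 in S10), and the separator passes all N2, so N2 in S5 = N2 in S10 = 1488.6 kg/h.
SO2 in S5: m_A = 1140×0.842 + (1−0.121)·(1−0.895)·m_A, so m_A = 959.88/0.9077 = 1057.5 kg/h.
S10 = (1−0.895)×1057.5 + 1488.6 = 1599.6 kg/h.
Purge S6 = 0.121×1599.6 = 193.56 kg/h.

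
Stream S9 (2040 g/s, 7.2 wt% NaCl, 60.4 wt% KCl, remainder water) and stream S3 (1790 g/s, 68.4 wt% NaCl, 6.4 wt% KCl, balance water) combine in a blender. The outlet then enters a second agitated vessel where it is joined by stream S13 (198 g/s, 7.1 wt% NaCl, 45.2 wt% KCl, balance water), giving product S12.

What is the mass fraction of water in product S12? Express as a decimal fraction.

0.300

Overall, product flow = 4028 g/s.
water in = 2040×0.324 + 1790×0.252 + 198×0.477 = 1206.5 g/s.
water fraction in S12 = 0.300.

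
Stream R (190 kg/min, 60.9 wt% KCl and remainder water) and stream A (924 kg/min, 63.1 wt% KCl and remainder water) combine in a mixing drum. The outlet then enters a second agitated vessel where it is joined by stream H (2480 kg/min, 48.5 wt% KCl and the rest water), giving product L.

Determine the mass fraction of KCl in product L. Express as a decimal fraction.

Overall, product flow = 3594 kg/min.
KCl in = 190×0.609 + 924×0.631 + 2480×0.485 = 1901.6 kg/min.
KCl fraction in L = 0.529.

0.529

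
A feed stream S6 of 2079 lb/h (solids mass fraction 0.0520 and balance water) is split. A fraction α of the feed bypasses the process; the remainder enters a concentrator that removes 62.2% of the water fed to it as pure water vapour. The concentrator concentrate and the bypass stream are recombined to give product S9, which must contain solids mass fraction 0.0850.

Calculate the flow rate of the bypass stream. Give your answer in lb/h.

710.2 lb/h

All 2079×0.052 = 108.11 lb/h of solids reaches S9, so S9 = 108.11/0.085 = 1271.9 lb/h and vapour = 807.14 lb/h.
The evaporator receives (1−α)·2079 of feed at 0.948 water and removes 0.622 of that water:
0.622×0.948×(1−α)×2079 = 807.14
(1−α) = 807.14/1225.9 = 0.6584;  α = 0.3416.
Bypass flow = 0.3416×2079 = 710.17 lb/h.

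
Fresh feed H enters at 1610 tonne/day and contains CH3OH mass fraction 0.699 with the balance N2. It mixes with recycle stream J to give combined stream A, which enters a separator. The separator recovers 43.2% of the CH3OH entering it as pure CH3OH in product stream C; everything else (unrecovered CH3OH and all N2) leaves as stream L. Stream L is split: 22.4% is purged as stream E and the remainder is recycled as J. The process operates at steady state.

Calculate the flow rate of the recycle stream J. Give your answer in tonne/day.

N2 enters only via H and leaves only via the purge: 1610×0.301 = 0.224×(N2 in L), and the separator passes all N2, so N2 in A = N2 in L = 2163.4 tonne/day.
CH3OH in A: m_A = 1610×0.699 + (1−0.224)·(1−0.432)·m_A, so m_A = 1125.4/0.5592 = 2012.4 tonne/day.
L = (1−0.432)×2012.4 + 2163.4 = 3306.5 tonne/day.
Recycle J = (1−0.224)×3306.5 = 2565.8 tonne/day.

2566 tonne/day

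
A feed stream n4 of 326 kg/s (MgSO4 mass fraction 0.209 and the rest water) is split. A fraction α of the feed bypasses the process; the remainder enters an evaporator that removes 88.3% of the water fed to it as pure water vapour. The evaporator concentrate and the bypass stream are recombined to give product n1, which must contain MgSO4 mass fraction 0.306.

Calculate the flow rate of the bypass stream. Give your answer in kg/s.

All 326×0.209 = 68.134 kg/s of MgSO4 reaches n1, so n1 = 68.134/0.306 = 222.66 kg/s and vapour = 103.34 kg/s.
The evaporator receives (1−α)·326 of feed at 0.791 water and removes 0.883 of that water:
0.883×0.791×(1−α)×326 = 103.34
(1−α) = 103.34/227.7 = 0.4539;  α = 0.5461.
Bypass flow = 0.5461×326 = 178.04 kg/s.

178 kg/s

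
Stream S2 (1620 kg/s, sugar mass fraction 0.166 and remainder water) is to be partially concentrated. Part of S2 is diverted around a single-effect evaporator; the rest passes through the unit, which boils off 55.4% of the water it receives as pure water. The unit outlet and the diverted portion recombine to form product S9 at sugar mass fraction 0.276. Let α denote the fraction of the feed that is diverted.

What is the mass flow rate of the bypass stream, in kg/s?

All 1620×0.166 = 268.92 kg/s of sugar reaches S9, so S9 = 268.92/0.276 = 974.35 kg/s and vapour = 645.65 kg/s.
The evaporator receives (1−α)·1620 of feed at 0.834 water and removes 0.554 of that water:
0.554×0.834×(1−α)×1620 = 645.65
(1−α) = 645.65/748.5 = 0.8626;  α = 0.1374.
Bypass flow = 0.1374×1620 = 222.59 kg/s.

222.6 kg/s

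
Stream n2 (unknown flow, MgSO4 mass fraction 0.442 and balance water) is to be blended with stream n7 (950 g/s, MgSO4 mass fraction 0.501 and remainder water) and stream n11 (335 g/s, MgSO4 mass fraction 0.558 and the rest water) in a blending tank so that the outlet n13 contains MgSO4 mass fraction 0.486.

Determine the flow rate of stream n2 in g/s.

872 g/s

Let n2 be the unknown flow. Total out = 1285 + n2.
MgSO4 balance: 662.88 + 0.442·n2 = 0.486·(1285 + n2)
(0.442 − 0.486)·n2 = 0.486×1285 − 662.88 = -38.37
n2 = -38.37 / -0.044 = 872.05 g/s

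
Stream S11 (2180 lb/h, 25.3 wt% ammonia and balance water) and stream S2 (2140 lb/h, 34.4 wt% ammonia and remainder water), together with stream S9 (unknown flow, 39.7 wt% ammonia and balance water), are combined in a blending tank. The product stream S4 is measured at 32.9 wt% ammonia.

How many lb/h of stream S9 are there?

Let S9 be the unknown flow. Total out = 4320 + S9.
ammonia balance: 1287.7 + 0.397·S9 = 0.329·(4320 + S9)
(0.397 − 0.329)·S9 = 0.329×4320 − 1287.7 = 133.58
S9 = 133.58 / 0.068 = 1964.4 lb/h

1964 lb/h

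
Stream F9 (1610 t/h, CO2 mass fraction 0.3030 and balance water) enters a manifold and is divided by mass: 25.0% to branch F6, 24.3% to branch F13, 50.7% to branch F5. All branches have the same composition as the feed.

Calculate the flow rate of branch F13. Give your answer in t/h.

391.2 t/h

Branch F13 flow = 0.243×1610 = 391.23 t/h.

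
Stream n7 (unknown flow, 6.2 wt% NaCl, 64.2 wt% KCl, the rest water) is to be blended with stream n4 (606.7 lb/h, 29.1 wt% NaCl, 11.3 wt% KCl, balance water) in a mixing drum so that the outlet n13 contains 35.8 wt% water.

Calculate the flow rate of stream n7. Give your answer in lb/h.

2329 lb/h

Let n7 be the unknown flow. Total out = 606.7 + n7.
water balance: 361.59 + 0.296·n7 = 0.358·(606.7 + n7)
(0.296 − 0.358)·n7 = 0.358×606.7 − 361.59 = -144.39
n7 = -144.39 / -0.062 = 2328.9 lb/h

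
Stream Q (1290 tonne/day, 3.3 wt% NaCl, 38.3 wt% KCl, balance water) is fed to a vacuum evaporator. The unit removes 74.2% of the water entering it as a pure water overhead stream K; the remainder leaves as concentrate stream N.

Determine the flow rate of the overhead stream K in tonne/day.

water entering = 1290×0.584 = 753.36 tonne/day; overhead removed = 0.742×753.36 = 558.99 tonne/day.

559 tonne/day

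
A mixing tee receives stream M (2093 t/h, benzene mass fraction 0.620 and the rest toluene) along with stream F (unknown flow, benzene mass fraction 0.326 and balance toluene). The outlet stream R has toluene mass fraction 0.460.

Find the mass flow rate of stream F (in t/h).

782.4 t/h

Let F be the unknown flow. Total out = 2093 + F.
toluene balance: 795.34 + 0.674·F = 0.460·(2093 + F)
(0.674 − 0.460)·F = 0.460×2093 − 795.34 = 167.44
F = 167.44 / 0.214 = 782.43 t/h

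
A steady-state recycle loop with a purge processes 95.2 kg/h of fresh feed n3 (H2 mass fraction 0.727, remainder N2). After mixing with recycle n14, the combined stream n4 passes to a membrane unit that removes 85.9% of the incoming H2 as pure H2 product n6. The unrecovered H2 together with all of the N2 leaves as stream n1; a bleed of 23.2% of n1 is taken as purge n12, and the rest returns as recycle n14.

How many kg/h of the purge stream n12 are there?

N2 enters only via n3 and leaves only via the purge: 95.2×0.273 = 0.232×(N2 in n1), and the membrane unit passes all N2, so N2 in n4 = N2 in n1 = 112.02 kg/h.
H2 in n4: m_A = 95.2×0.727 + (1−0.232)·(1−0.859)·m_A, so m_A = 69.21/0.8917 = 77.615 kg/h.
n1 = (1−0.859)×77.615 + 112.02 = 122.97 kg/h.
Purge n12 = 0.232×122.97 = 28.529 kg/h.

28.53 kg/h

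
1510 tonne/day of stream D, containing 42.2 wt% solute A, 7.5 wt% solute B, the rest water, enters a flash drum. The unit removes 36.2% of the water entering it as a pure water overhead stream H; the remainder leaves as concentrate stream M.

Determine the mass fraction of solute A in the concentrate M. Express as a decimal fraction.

0.516

solute A is not removed: 1510×0.422 = 637.22 tonne/day of solute A enters M.
water entering = 1510×0.503 = 759.53 tonne/day; overhead removed = 0.362×759.53 = 274.95 tonne/day.
Concentrate = 1510 − 274.95 = 1235.1 tonne/day.
Mass fraction = 637.22/1235.1 = 0.516.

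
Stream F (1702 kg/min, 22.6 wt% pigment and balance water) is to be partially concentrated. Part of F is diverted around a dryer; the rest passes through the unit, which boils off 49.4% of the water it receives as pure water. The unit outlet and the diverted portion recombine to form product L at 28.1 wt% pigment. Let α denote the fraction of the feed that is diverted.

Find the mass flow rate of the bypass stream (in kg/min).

All 1702×0.226 = 384.65 kg/min of pigment reaches L, so L = 384.65/0.281 = 1368.9 kg/min and vapour = 333.13 kg/min.
The evaporator receives (1−α)·1702 of feed at 0.774 water and removes 0.494 of that water:
0.494×0.774×(1−α)×1702 = 333.13
(1−α) = 333.13/650.77 = 0.5119;  α = 0.4881.
Bypass flow = 0.4881×1702 = 830.74 kg/min.

830.7 kg/min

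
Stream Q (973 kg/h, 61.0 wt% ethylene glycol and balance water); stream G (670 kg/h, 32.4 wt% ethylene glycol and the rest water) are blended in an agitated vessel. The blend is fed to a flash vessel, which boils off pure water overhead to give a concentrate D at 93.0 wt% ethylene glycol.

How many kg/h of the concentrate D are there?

871.6 kg/h

ethylene glycol entering = 973×0.610 + 670×0.324 = 810.61 kg/h.
All ethylene glycol reports to D, so D = 810.61/0.930 = 871.62 kg/h.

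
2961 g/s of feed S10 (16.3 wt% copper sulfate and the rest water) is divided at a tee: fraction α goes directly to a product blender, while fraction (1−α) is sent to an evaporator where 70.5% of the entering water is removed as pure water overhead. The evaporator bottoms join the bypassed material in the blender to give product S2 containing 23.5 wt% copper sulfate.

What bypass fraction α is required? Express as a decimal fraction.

All 2961×0.163 = 482.64 g/s of copper sulfate reaches S2, so S2 = 482.64/0.235 = 2053.8 g/s and vapour = 907.2 g/s.
The evaporator receives (1−α)·2961 of feed at 0.837 water and removes 0.705 of that water:
0.705×0.837×(1−α)×2961 = 907.2
(1−α) = 907.2/1747.2 = 0.5192;  α = 0.4808.

0.481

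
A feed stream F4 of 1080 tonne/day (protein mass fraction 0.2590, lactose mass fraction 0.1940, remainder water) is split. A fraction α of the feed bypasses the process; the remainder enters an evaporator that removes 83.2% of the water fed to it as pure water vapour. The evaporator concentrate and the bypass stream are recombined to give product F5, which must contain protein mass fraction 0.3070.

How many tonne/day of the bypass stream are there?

All 1080×0.259 = 279.72 tonne/day of protein reaches F5, so F5 = 279.72/0.307 = 911.14 tonne/day and vapour = 168.86 tonne/day.
The evaporator receives (1−α)·1080 of feed at 0.547 water and removes 0.832 of that water:
0.832×0.547×(1−α)×1080 = 168.86
(1−α) = 168.86/491.51 = 0.3436;  α = 0.6564.
Bypass flow = 0.6564×1080 = 708.96 tonne/day.

709 tonne/day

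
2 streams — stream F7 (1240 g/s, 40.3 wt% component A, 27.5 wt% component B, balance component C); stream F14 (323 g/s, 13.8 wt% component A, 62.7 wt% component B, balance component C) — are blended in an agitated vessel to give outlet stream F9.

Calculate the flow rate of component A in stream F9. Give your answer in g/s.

component A out = component A in = 1240×0.403 + 323×0.138 = 544.29 g/s.

544.3 g/s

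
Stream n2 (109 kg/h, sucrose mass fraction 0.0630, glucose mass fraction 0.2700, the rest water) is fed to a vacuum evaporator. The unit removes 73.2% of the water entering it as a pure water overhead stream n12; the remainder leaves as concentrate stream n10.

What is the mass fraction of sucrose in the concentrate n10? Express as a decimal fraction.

0.1231

sucrose is not removed: 109×0.063 = 6.867 kg/h of sucrose enters n10.
water entering = 109×0.667 = 72.703 kg/h; overhead removed = 0.732×72.703 = 53.219 kg/h.
Concentrate = 109 − 53.219 = 55.781 kg/h.
Mass fraction = 6.867/55.781 = 0.1231.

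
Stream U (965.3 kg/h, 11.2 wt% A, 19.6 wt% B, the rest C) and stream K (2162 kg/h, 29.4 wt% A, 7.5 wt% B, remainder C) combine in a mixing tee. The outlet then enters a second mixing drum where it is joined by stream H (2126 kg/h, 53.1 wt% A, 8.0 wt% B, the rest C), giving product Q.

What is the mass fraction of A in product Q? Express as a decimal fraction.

Overall, product flow = 5253.3 kg/h.
A in = 965.3×0.112 + 2162×0.294 + 2126×0.531 = 1872.6 kg/h.
A fraction in Q = 0.356.

0.356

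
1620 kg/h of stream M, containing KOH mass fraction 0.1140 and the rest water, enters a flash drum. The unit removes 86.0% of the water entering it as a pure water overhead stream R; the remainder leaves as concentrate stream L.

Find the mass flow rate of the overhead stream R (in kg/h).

1234 kg/h

water entering = 1620×0.886 = 1435.3 kg/h; overhead removed = 0.860×1435.3 = 1234.4 kg/h.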